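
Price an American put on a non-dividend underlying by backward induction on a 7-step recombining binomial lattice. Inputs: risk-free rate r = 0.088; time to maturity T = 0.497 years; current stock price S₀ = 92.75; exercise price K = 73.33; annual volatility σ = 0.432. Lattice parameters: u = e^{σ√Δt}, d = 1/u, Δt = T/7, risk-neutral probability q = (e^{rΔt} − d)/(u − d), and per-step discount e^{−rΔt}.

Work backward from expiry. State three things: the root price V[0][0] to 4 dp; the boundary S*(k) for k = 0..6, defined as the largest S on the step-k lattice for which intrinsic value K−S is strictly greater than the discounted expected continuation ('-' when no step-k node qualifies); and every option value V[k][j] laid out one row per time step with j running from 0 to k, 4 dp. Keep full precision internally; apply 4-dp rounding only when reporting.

price = 2.6474
boundary = - - - - - 52.1622 58.5258
tree:
2.6474
4.2782 1.0396
6.7432 1.8513 0.2358
10.3047 3.2439 0.4731 0.0000
15.1436 5.5647 0.9492 0.0000 0.0000
21.1678 9.2715 1.9043 0.0000 0.0000 0.0000
26.8395 14.8042 3.8203 0.0000 0.0000 0.0000 0.0000
31.8945 21.1678 7.6642 0.0000 0.0000 0.0000 0.0000 0.0000

Δt=0.07100  u=1.12200  d=0.89127  q=0.49842  discount=0.99377
step 7 (expiry): payoffs max(K−S,0) = 31.8945 21.1678 7.6642 0.0000 0.0000 0.0000 0.0000 0.0000
step 6: (k=6,j=0): S=46.4905, (K−S)⁺=26.8395, hold=26.3828 ⇒ V=26.8395 exercise | (k=6,j=1): S=58.5258, (K−S)⁺=14.8042, hold=14.3475 ⇒ V=14.8042 exercise | (k=6,j=2): S=73.6768, (K−S)⁺=0.0000, hold=3.8203 ⇒ V=3.8203 continue | (k=6,j=3): S=92.7500, (K−S)⁺=0.0000, hold=0.0000 ⇒ V=0.0000 continue | (k=6,j=4): S=116.7608, (K−S)⁺=0.0000, hold=0.0000 ⇒ V=0.0000 continue | (k=6,j=5): S=146.9875, (K−S)⁺=0.0000, hold=0.0000 ⇒ V=0.0000 continue | (k=6,j=6): S=185.0392, (K−S)⁺=0.0000, hold=0.0000 ⇒ V=0.0000 continue  boundary S*=58.5258
step 5: (k=5,j=0): S=52.1622, (K−S)⁺=21.1678, hold=20.7111 ⇒ V=21.1678 exercise | (k=5,j=1): S=65.6658, (K−S)⁺=7.6642, hold=9.2715 ⇒ V=9.2715 continue | (k=5,j=2): S=82.6651, (K−S)⁺=0.0000, hold=1.9043 ⇒ V=1.9043 continue | (k=5,j=3): S=104.0652, (K−S)⁺=0.0000, hold=0.0000 ⇒ V=0.0000 continue | (k=5,j=4): S=131.0053, (K−S)⁺=0.0000, hold=0.0000 ⇒ V=0.0000 continue | (k=5,j=5): S=164.9195, (K−S)⁺=0.0000, hold=0.0000 ⇒ V=0.0000 continue  boundary S*=52.1622
step 4: (k=4,j=0): S=58.5258, (K−S)⁺=14.8042, hold=15.1436 ⇒ V=15.1436 continue | (k=4,j=1): S=73.6768, (K−S)⁺=0.0000, hold=5.5647 ⇒ V=5.5647 continue | (k=4,j=2): S=92.7500, (K−S)⁺=0.0000, hold=0.9492 ⇒ V=0.9492 continue | (k=4,j=3): S=116.7608, (K−S)⁺=0.0000, hold=0.0000 ⇒ V=0.0000 continue | (k=4,j=4): S=146.9875, (K−S)⁺=0.0000, hold=0.0000 ⇒ V=0.0000 continue  boundary S*=-
step 3: (k=3,j=0): S=65.6658, (K−S)⁺=7.6642, hold=10.3047 ⇒ V=10.3047 continue | (k=3,j=1): S=82.6651, (K−S)⁺=0.0000, hold=3.2439 ⇒ V=3.2439 continue | (k=3,j=2): S=104.0652, (K−S)⁺=0.0000, hold=0.4731 ⇒ V=0.4731 continue | (k=3,j=3): S=131.0053, (K−S)⁺=0.0000, hold=0.0000 ⇒ V=0.0000 continue  boundary S*=-
step 2: (k=2,j=0): S=73.6768, (K−S)⁺=0.0000, hold=6.7432 ⇒ V=6.7432 continue | (k=2,j=1): S=92.7500, (K−S)⁺=0.0000, hold=1.8513 ⇒ V=1.8513 continue | (k=2,j=2): S=116.7608, (K−S)⁺=0.0000, hold=0.2358 ⇒ V=0.2358 continue  boundary S*=-
step 1: (k=1,j=0): S=82.6651, (K−S)⁺=0.0000, hold=4.2782 ⇒ V=4.2782 continue | (k=1,j=1): S=104.0652, (K−S)⁺=0.0000, hold=1.0396 ⇒ V=1.0396 continue  boundary S*=-
step 0: (k=0,j=0): S=92.7500, (K−S)⁺=0.0000, hold=2.6474 ⇒ V=2.6474 continue  boundary S*=-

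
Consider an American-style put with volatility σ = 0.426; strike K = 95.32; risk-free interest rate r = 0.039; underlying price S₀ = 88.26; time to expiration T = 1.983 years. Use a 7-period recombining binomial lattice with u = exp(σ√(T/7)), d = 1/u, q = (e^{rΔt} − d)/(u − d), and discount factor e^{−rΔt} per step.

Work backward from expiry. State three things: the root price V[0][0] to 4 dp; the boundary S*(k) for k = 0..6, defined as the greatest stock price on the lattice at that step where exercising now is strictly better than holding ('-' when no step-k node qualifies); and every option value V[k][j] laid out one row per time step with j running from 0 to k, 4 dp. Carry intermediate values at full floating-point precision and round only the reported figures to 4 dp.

Δt=0.28329  u=1.25450  d=0.79713  q=0.46785  discount=0.98901
step 7 (expiry): payoffs max(K−S,0) = 77.2703 66.9139 50.6154 24.9653 0.0000 0.0000 0.0000 0.0000
step 6: (k=6,j=0): S=22.6434, (K−S)⁺=72.6766, hold=71.6293 ⇒ V=72.6766 exercise | (k=6,j=1): S=35.6354, (K−S)⁺=59.6846, hold=58.6373 ⇒ V=59.6846 exercise | (k=6,j=2): S=56.0819, (K−S)⁺=39.2381, hold=38.1908 ⇒ V=39.2381 exercise | (k=6,j=3): S=88.2600, (K−S)⁺=7.0600, hold=13.1394 ⇒ V=13.1394 continue | (k=6,j=4): S=138.9009, (K−S)⁺=0.0000, hold=0.0000 ⇒ V=0.0000 continue | (k=6,j=5): S=218.5979, (K−S)⁺=0.0000, hold=0.0000 ⇒ V=0.0000 continue | (k=6,j=6): S=344.0227, (K−S)⁺=0.0000, hold=0.0000 ⇒ V=0.0000 continue  boundary S*=56.0819
step 5: (k=5,j=0): S=28.4061, (K−S)⁺=66.9139, hold=65.8666 ⇒ V=66.9139 exercise | (k=5,j=1): S=44.7046, (K−S)⁺=50.6154, hold=49.5681 ⇒ V=50.6154 exercise | (k=5,j=2): S=70.3547, (K−S)⁺=24.9653, hold=26.7309 ⇒ V=26.7309 continue | (k=5,j=3): S=110.7221, (K−S)⁺=0.0000, hold=6.9153 ⇒ V=6.9153 continue | (k=5,j=4): S=174.2511, (K−S)⁺=0.0000, hold=0.0000 ⇒ V=0.0000 continue | (k=5,j=5): S=274.2310, (K−S)⁺=0.0000, hold=0.0000 ⇒ V=0.0000 continue  boundary S*=44.7046
step 4: (k=4,j=0): S=35.6354, (K−S)⁺=59.6846, hold=58.6373 ⇒ V=59.6846 exercise | (k=4,j=1): S=56.0819, (K−S)⁺=39.2381, hold=39.0077 ⇒ V=39.2381 exercise | (k=4,j=2): S=88.2600, (K−S)⁺=7.0600, hold=17.2684 ⇒ V=17.2684 continue | (k=4,j=3): S=138.9009, (K−S)⁺=0.0000, hold=3.6396 ⇒ V=3.6396 continue | (k=4,j=4): S=218.5979, (K−S)⁺=0.0000, hold=0.0000 ⇒ V=0.0000 continue  boundary S*=56.0819
step 3: (k=3,j=0): S=44.7046, (K−S)⁺=50.6154, hold=49.5681 ⇒ V=50.6154 exercise | (k=3,j=1): S=70.3547, (K−S)⁺=24.9653, hold=28.6414 ⇒ V=28.6414 continue | (k=3,j=2): S=110.7221, (K−S)⁺=0.0000, hold=10.7725 ⇒ V=10.7725 continue | (k=3,j=3): S=174.2511, (K−S)⁺=0.0000, hold=1.9155 ⇒ V=1.9155 continue  boundary S*=44.7046
step 2: (k=2,j=0): S=56.0819, (K−S)⁺=39.2381, hold=39.8918 ⇒ V=39.8918 continue | (k=2,j=1): S=88.2600, (K−S)⁺=7.0600, hold=20.0587 ⇒ V=20.0587 continue | (k=2,j=2): S=138.9009, (K−S)⁺=0.0000, hold=6.5560 ⇒ V=6.5560 continue  boundary S*=-
step 1: (k=1,j=0): S=70.3547, (K−S)⁺=24.9653, hold=30.2766 ⇒ V=30.2766 continue | (k=1,j=1): S=110.7221, (K−S)⁺=0.0000, hold=13.5905 ⇒ V=13.5905 continue  boundary S*=-
step 0: (k=0,j=0): S=88.2600, (K−S)⁺=7.0600, hold=22.2231 ⇒ V=22.2231 continue  boundary S*=-

price = 22.2231
boundary = - - - 44.7046 56.0819 44.7046 56.0819
tree:
22.2231
30.2766 13.5905
39.8918 20.0587 6.5560
50.6154 28.6414 10.7725 1.9155
59.6846 39.2381 17.2684 3.6396 0.0000
66.9139 50.6154 26.7309 6.9153 0.0000 0.0000
72.6766 59.6846 39.2381 13.1394 0.0000 0.0000 0.0000
77.2703 66.9139 50.6154 24.9653 0.0000 0.0000 0.0000 0.0000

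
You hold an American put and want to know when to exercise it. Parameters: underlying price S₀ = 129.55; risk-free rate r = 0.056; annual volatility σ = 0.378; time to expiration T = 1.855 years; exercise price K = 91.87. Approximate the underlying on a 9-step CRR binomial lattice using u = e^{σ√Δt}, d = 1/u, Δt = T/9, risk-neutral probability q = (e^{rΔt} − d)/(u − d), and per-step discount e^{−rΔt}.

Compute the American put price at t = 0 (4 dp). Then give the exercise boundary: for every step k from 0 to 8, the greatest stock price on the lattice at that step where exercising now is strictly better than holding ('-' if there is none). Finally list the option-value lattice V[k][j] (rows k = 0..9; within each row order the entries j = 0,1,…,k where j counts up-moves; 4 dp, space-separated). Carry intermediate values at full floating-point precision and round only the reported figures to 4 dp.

params: Δt=0.20611 u=1.18721 d=0.84231 q=0.49086 e^(-rΔt)=0.98852
t_9 payoffs: 64.2213 52.8998 36.9423 14.4506 0.0000 0.0000 0.0000 0.0000 0.0000 0.0000
t_8: node(8,0) S=32.8249 payoff=59.0451 vs cont=57.9908 → 59.0451 [stop]  node(8,1) S=46.2660 payoff=45.6040 vs cont=44.5497 → 45.6040 [stop]  node(8,2) S=65.2109 payoff=26.6591 vs cont=25.6048 → 26.6591 [stop]  node(8,3) S=91.9134 payoff=0.0000 vs cont=7.2729 → 7.2729 [wait]  node(8,4) S=129.5500 payoff=0.0000 vs cont=0.0000 → 0.0000 [wait]  node(8,5) S=182.5980 payoff=0.0000 vs cont=0.0000 → 0.0000 [wait]  node(8,6) S=257.3679 payoff=0.0000 vs cont=0.0000 → 0.0000 [wait]  node(8,7) S=362.7546 payoff=0.0000 vs cont=0.0000 → 0.0000 [wait]  node(8,8) S=511.2949 payoff=0.0000 vs cont=0.0000 → 0.0000 [wait]  ⇒ S*(8)=65.2109
t_7: node(7,0) S=38.9702 payoff=52.8998 vs cont=51.8455 → 52.8998 [stop]  node(7,1) S=54.9277 payoff=36.9423 vs cont=35.8881 → 36.9423 [stop]  node(7,2) S=77.4194 payoff=14.4506 vs cont=16.9464 → 16.9464 [wait]  node(7,3) S=109.1210 payoff=0.0000 vs cont=3.6604 → 3.6604 [wait]  node(7,4) S=153.8037 payoff=0.0000 vs cont=0.0000 → 0.0000 [wait]  node(7,5) S=216.7830 payoff=0.0000 vs cont=0.0000 → 0.0000 [wait]  node(7,6) S=305.5510 payoff=0.0000 vs cont=0.0000 → 0.0000 [wait]  node(7,7) S=430.6676 payoff=0.0000 vs cont=0.0000 → 0.0000 [wait]  ⇒ S*(7)=54.9277
t_6: node(6,0) S=46.2660 payoff=45.6040 vs cont=44.5497 → 45.6040 [stop]  node(6,1) S=65.2109 payoff=26.6591 vs cont=26.8158 → 26.8158 [wait]  node(6,2) S=91.9134 payoff=0.0000 vs cont=10.3052 → 10.3052 [wait]  node(6,3) S=129.5500 payoff=0.0000 vs cont=1.8423 → 1.8423 [wait]  node(6,4) S=182.5980 payoff=0.0000 vs cont=0.0000 → 0.0000 [wait]  node(6,5) S=257.3679 payoff=0.0000 vs cont=0.0000 → 0.0000 [wait]  node(6,6) S=362.7546 payoff=0.0000 vs cont=0.0000 → 0.0000 [wait]  ⇒ S*(6)=46.2660
t_5: node(5,0) S=54.9277 payoff=36.9423 vs cont=35.9641 → 36.9423 [stop]  node(5,1) S=77.4194 payoff=14.4506 vs cont=18.4967 → 18.4967 [wait]  node(5,2) S=109.1210 payoff=0.0000 vs cont=6.0805 → 6.0805 [wait]  node(5,3) S=153.8037 payoff=0.0000 vs cont=0.9272 → 0.9272 [wait]  node(5,4) S=216.7830 payoff=0.0000 vs cont=0.0000 → 0.0000 [wait]  node(5,5) S=305.5510 payoff=0.0000 vs cont=0.0000 → 0.0000 [wait]  ⇒ S*(5)=54.9277
t_4: node(4,0) S=65.2109 payoff=26.6591 vs cont=27.5680 → 27.5680 [wait]  node(4,1) S=91.9134 payoff=0.0000 vs cont=12.2597 → 12.2597 [wait]  node(4,2) S=129.5500 payoff=0.0000 vs cont=3.5102 → 3.5102 [wait]  node(4,3) S=182.5980 payoff=0.0000 vs cont=0.4667 → 0.4667 [wait]  node(4,4) S=257.3679 payoff=0.0000 vs cont=0.0000 → 0.0000 [wait]  ⇒ S*(4)=-
t_3: node(3,0) S=77.4194 payoff=14.4506 vs cont=19.8237 → 19.8237 [wait]  node(3,1) S=109.1210 payoff=0.0000 vs cont=7.8735 → 7.8735 [wait]  node(3,2) S=153.8037 payoff=0.0000 vs cont=1.9931 → 1.9931 [wait]  node(3,3) S=216.7830 payoff=0.0000 vs cont=0.2349 → 0.2349 [wait]  ⇒ S*(3)=-
t_2: node(2,0) S=91.9134 payoff=0.0000 vs cont=13.7976 → 13.7976 [wait]  node(2,1) S=129.5500 payoff=0.0000 vs cont=4.9298 → 4.9298 [wait]  node(2,2) S=182.5980 payoff=0.0000 vs cont=1.1171 → 1.1171 [wait]  ⇒ S*(2)=-
t_1: node(1,0) S=109.1210 payoff=0.0000 vs cont=9.3364 → 9.3364 [wait]  node(1,1) S=153.8037 payoff=0.0000 vs cont=3.0232 → 3.0232 [wait]  ⇒ S*(1)=-
t_0: node(0,0) S=129.5500 payoff=0.0000 vs cont=6.1659 → 6.1659 [wait]  ⇒ S*(0)=-

price = 6.1659
boundary = - - - - - 54.9277 46.2660 54.9277 65.2109
tree:
6.1659
9.3364 3.0232
13.7976 4.9298 1.1171
19.8237 7.8735 1.9931 0.2349
27.5680 12.2597 3.5102 0.4667 0.0000
36.9423 18.4967 6.0805 0.9272 0.0000 0.0000
45.6040 26.8158 10.3052 1.8423 0.0000 0.0000 0.0000
52.8998 36.9423 16.9464 3.6604 0.0000 0.0000 0.0000 0.0000
59.0451 45.6040 26.6591 7.2729 0.0000 0.0000 0.0000 0.0000 0.0000
64.2213 52.8998 36.9423 14.4506 0.0000 0.0000 0.0000 0.0000 0.0000 0.0000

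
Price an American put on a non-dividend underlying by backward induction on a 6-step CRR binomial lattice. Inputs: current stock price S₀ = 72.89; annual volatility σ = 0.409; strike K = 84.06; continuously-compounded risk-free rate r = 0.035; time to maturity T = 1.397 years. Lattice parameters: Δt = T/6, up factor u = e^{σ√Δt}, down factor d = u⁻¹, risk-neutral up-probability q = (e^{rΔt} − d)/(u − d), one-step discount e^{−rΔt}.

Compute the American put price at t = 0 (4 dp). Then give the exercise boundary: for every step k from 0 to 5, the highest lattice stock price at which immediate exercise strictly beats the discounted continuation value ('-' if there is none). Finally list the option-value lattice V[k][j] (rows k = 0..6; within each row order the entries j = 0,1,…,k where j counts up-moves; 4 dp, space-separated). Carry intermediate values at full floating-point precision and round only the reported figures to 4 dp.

Δt=0.23283, u=1.21818, d=0.82090, q=0.47142, disc=e^(-rΔt)=0.99188
k=6 terminal: V=max(K-S,0) → 61.7546 50.9599 34.9411 11.1700 0.0000 0.0000 0.0000
k=5: j=0 S=27.1719 intr=56.8881 cont=56.2059 V=56.8881[EX]; j=1 S=40.3217 intr=43.7383 cont=43.0561 V=43.7383[EX]; j=2 S=59.8354 intr=24.2246 cont=23.5424 V=24.2246[EX]; j=3 S=88.7928 intr=0.0000 cont=5.8563 V=5.8563[hold]; j=4 S=131.7641 intr=0.0000 cont=0.0000 V=0.0000[hold]; j=5 S=195.5315 intr=0.0000 cont=0.0000 V=0.0000[hold]  S*(5)=59.8354
k=4: j=0 S=33.1001 intr=50.9599 cont=50.2777 V=50.9599[EX]; j=1 S=49.1189 intr=34.9411 cont=34.2589 V=34.9411[EX]; j=2 S=72.8900 intr=11.1700 cont=15.4392 V=15.4392[hold]; j=3 S=108.1652 intr=0.0000 cont=3.0704 V=3.0704[hold]; j=4 S=160.5118 intr=0.0000 cont=0.0000 V=0.0000[hold]  S*(4)=49.1189
k=3: j=0 S=40.3217 intr=43.7383 cont=43.0561 V=43.7383[EX]; j=1 S=59.8354 intr=24.2246 cont=25.5386 V=25.5386[hold]; j=2 S=88.7928 intr=0.0000 cont=9.5303 V=9.5303[hold]; j=3 S=131.7641 intr=0.0000 cont=1.6098 V=1.6098[hold]  S*(3)=40.3217
k=2: j=0 S=49.1189 intr=34.9411 cont=34.8733 V=34.9411[EX]; j=1 S=72.8900 intr=11.1700 cont=17.8460 V=17.8460[hold]; j=2 S=108.1652 intr=0.0000 cont=5.7494 V=5.7494[hold]  S*(2)=49.1189
k=1: j=0 S=59.8354 intr=24.2246 cont=26.6640 V=26.6640[hold]; j=1 S=88.7928 intr=0.0000 cont=12.0449 V=12.0449[hold]  S*(1)=-
k=0: j=0 S=72.8900 intr=11.1700 cont=19.6118 V=19.6118[hold]  S*(0)=-

price = 19.6118
boundary = - - 49.1189 40.3217 49.1189 59.8354
tree:
19.6118
26.6640 12.0449
34.9411 17.8460 5.7494
43.7383 25.5386 9.5303 1.6098
50.9599 34.9411 15.4392 3.0704 0.0000
56.8881 43.7383 24.2246 5.8563 0.0000 0.0000
61.7546 50.9599 34.9411 11.1700 0.0000 0.0000 0.0000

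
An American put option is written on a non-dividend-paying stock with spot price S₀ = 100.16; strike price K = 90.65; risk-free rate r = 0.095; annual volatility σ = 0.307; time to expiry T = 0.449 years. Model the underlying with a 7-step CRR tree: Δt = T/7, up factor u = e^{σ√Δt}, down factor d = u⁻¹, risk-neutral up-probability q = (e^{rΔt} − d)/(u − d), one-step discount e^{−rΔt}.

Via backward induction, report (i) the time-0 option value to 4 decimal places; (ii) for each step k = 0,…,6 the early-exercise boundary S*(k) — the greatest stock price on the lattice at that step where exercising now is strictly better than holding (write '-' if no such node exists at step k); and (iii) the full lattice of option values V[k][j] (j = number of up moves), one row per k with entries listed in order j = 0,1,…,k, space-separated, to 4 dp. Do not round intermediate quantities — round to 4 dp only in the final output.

price = 2.8587
boundary = - - - - 73.3880 79.3218 73.3880
tree:
2.8587
4.7263 1.1673
7.5840 2.1423 0.2805
11.7204 3.8526 0.5877 0.0000
17.2620 6.7395 1.2314 0.0000 0.0000
22.7519 11.3282 2.5802 0.0000 0.0000 0.0000
27.8311 17.2620 5.4064 0.0000 0.0000 0.0000 0.0000
32.5304 22.7519 11.3282 0.0000 0.0000 0.0000 0.0000 0.0000

Δt=0.06414  u=1.08085  d=0.92519  q=0.51984  discount=0.99392
step 7 (expiry): payoffs max(K−S,0) = 32.5304 22.7519 11.3282 0.0000 0.0000 0.0000 0.0000 0.0000
step 6: (k=6,j=0): S=62.8189, (K−S)⁺=27.8311, hold=27.2804 ⇒ V=27.8311 exercise | (k=6,j=1): S=73.3880, (K−S)⁺=17.2620, hold=16.7113 ⇒ V=17.2620 exercise | (k=6,j=2): S=85.7353, (K−S)⁺=4.9147, hold=5.4064 ⇒ V=5.4064 continue | (k=6,j=3): S=100.1600, (K−S)⁺=0.0000, hold=0.0000 ⇒ V=0.0000 continue | (k=6,j=4): S=117.0116, (K−S)⁺=0.0000, hold=0.0000 ⇒ V=0.0000 continue | (k=6,j=5): S=136.6985, (K−S)⁺=0.0000, hold=0.0000 ⇒ V=0.0000 continue | (k=6,j=6): S=159.6976, (K−S)⁺=0.0000, hold=0.0000 ⇒ V=0.0000 continue  boundary S*=73.3880
step 5: (k=5,j=0): S=67.8981, (K−S)⁺=22.7519, hold=22.2012 ⇒ V=22.7519 exercise | (k=5,j=1): S=79.3218, (K−S)⁺=11.3282, hold=11.0316 ⇒ V=11.3282 exercise | (k=5,j=2): S=92.6674, (K−S)⁺=0.0000, hold=2.5802 ⇒ V=2.5802 continue | (k=5,j=3): S=108.2584, (K−S)⁺=0.0000, hold=0.0000 ⇒ V=0.0000 continue | (k=5,j=4): S=126.4726, (K−S)⁺=0.0000, hold=0.0000 ⇒ V=0.0000 continue | (k=5,j=5): S=147.7512, (K−S)⁺=0.0000, hold=0.0000 ⇒ V=0.0000 continue  boundary S*=79.3218
step 4: (k=4,j=0): S=73.3880, (K−S)⁺=17.2620, hold=16.7113 ⇒ V=17.2620 exercise | (k=4,j=1): S=85.7353, (K−S)⁺=4.9147, hold=6.7395 ⇒ V=6.7395 continue | (k=4,j=2): S=100.1600, (K−S)⁺=0.0000, hold=1.2314 ⇒ V=1.2314 continue | (k=4,j=3): S=117.0116, (K−S)⁺=0.0000, hold=0.0000 ⇒ V=0.0000 continue | (k=4,j=4): S=136.6985, (K−S)⁺=0.0000, hold=0.0000 ⇒ V=0.0000 continue  boundary S*=73.3880
step 3: (k=3,j=0): S=79.3218, (K−S)⁺=11.3282, hold=11.7204 ⇒ V=11.7204 continue | (k=3,j=1): S=92.6674, (K−S)⁺=0.0000, hold=3.8526 ⇒ V=3.8526 continue | (k=3,j=2): S=108.2584, (K−S)⁺=0.0000, hold=0.5877 ⇒ V=0.5877 continue | (k=3,j=3): S=126.4726, (K−S)⁺=0.0000, hold=0.0000 ⇒ V=0.0000 continue  boundary S*=-
step 2: (k=2,j=0): S=85.7353, (K−S)⁺=4.9147, hold=7.5840 ⇒ V=7.5840 continue | (k=2,j=1): S=100.1600, (K−S)⁺=0.0000, hold=2.1423 ⇒ V=2.1423 continue | (k=2,j=2): S=117.0116, (K−S)⁺=0.0000, hold=0.2805 ⇒ V=0.2805 continue  boundary S*=-
step 1: (k=1,j=0): S=92.6674, (K−S)⁺=0.0000, hold=4.7263 ⇒ V=4.7263 continue | (k=1,j=1): S=108.2584, (K−S)⁺=0.0000, hold=1.1673 ⇒ V=1.1673 continue  boundary S*=-
step 0: (k=0,j=0): S=100.1600, (K−S)⁺=0.0000, hold=2.8587 ⇒ V=2.8587 continue  boundary S*=-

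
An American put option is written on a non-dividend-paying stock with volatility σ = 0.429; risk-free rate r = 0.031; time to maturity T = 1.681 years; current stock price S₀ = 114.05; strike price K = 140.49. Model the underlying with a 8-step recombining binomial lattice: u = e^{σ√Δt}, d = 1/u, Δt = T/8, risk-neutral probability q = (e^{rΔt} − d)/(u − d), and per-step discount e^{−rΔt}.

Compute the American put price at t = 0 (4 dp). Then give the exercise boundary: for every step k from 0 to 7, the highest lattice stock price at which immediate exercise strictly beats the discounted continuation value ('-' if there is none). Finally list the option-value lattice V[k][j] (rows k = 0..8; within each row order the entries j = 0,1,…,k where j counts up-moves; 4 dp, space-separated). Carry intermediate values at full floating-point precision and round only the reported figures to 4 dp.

params: Δt=0.21013 u=1.21732 d=0.82148 q=0.46750 e^(-rΔt)=0.99351
t_8 payoffs: 116.8384 105.4416 88.5529 63.5262 26.4400 0.0000 0.0000 0.0000 0.0000
t_7: node(7,0) S=28.7915 payoff=111.6985 vs cont=110.7863 → 111.6985 [stop]  node(7,1) S=42.6651 payoff=97.8249 vs cont=96.9127 → 97.8249 [stop]  node(7,2) S=63.2240 payoff=77.2660 vs cont=76.3538 → 77.2660 [stop]  node(7,3) S=93.6895 payoff=46.8005 vs cont=45.8884 → 46.8005 [stop]  node(7,4) S=138.8352 payoff=1.6548 vs cont=13.9878 → 13.9878 [wait]  node(7,5) S=205.7352 payoff=0.0000 vs cont=0.0000 → 0.0000 [wait]  node(7,6) S=304.8720 payoff=0.0000 vs cont=0.0000 → 0.0000 [wait]  node(7,7) S=451.7794 payoff=0.0000 vs cont=0.0000 → 0.0000 [wait]  ⇒ S*(7)=93.6895
t_6: node(6,0) S=35.0484 payoff=105.4416 vs cont=104.5294 → 105.4416 [stop]  node(6,1) S=51.9371 payoff=88.5529 vs cont=87.6408 → 88.5529 [stop]  node(6,2) S=76.9638 payoff=63.5262 vs cont=62.6141 → 63.5262 [stop]  node(6,3) S=114.0500 payoff=26.4400 vs cont=31.2561 → 31.2561 [wait]  node(6,4) S=169.0068 payoff=0.0000 vs cont=7.4001 → 7.4001 [wait]  node(6,5) S=250.4454 payoff=0.0000 vs cont=0.0000 → 0.0000 [wait]  node(6,6) S=371.1265 payoff=0.0000 vs cont=0.0000 → 0.0000 [wait]  ⇒ S*(6)=76.9638
t_5: node(5,0) S=42.6651 payoff=97.8249 vs cont=96.9127 → 97.8249 [stop]  node(5,1) S=63.2240 payoff=77.2660 vs cont=76.3538 → 77.2660 [stop]  node(5,2) S=93.6895 payoff=46.8005 vs cont=48.1253 → 48.1253 [wait]  node(5,3) S=138.8352 payoff=1.6548 vs cont=19.9728 → 19.9728 [wait]  node(5,4) S=205.7352 payoff=0.0000 vs cont=3.9149 → 3.9149 [wait]  node(5,5) S=304.8720 payoff=0.0000 vs cont=0.0000 → 0.0000 [wait]  ⇒ S*(5)=63.2240
t_4: node(4,0) S=51.9371 payoff=88.5529 vs cont=87.6408 → 88.5529 [stop]  node(4,1) S=76.9638 payoff=63.5262 vs cont=63.2294 → 63.5262 [stop]  node(4,2) S=114.0500 payoff=26.4400 vs cont=34.7369 → 34.7369 [wait]  node(4,3) S=169.0068 payoff=0.0000 vs cont=12.3847 → 12.3847 [wait]  node(4,4) S=250.4454 payoff=0.0000 vs cont=2.0711 → 2.0711 [wait]  ⇒ S*(4)=76.9638
t_3: node(3,0) S=63.2240 payoff=77.2660 vs cont=76.3538 → 77.2660 [stop]  node(3,1) S=93.6895 payoff=46.8005 vs cont=49.7420 → 49.7420 [wait]  node(3,2) S=138.8352 payoff=1.6548 vs cont=24.1295 → 24.1295 [wait]  node(3,3) S=205.7352 payoff=0.0000 vs cont=7.5140 → 7.5140 [wait]  ⇒ S*(3)=63.2240
t_2: node(2,0) S=76.9638 payoff=63.5262 vs cont=63.9803 → 63.9803 [wait]  node(2,1) S=114.0500 payoff=26.4400 vs cont=37.5228 → 37.5228 [wait]  node(2,2) S=169.0068 payoff=0.0000 vs cont=16.2554 → 16.2554 [wait]  ⇒ S*(2)=-
t_1: node(1,0) S=93.6895 payoff=46.8005 vs cont=51.2762 → 51.2762 [wait]  node(1,1) S=138.8352 payoff=1.6548 vs cont=27.4011 → 27.4011 [wait]  ⇒ S*(1)=-
t_0: node(0,0) S=114.0500 payoff=26.4400 vs cont=39.8540 → 39.8540 [wait]  ⇒ S*(0)=-

price = 39.8540
boundary = - - - 63.2240 76.9638 63.2240 76.9638 93.6895
tree:
39.8540
51.2762 27.4011
63.9803 37.5228 16.2554
77.2660 49.7420 24.1295 7.5140
88.5529 63.5262 34.7369 12.3847 2.0711
97.8249 77.2660 48.1253 19.9728 3.9149 0.0000
105.4416 88.5529 63.5262 31.2561 7.4001 0.0000 0.0000
111.6985 97.8249 77.2660 46.8005 13.9878 0.0000 0.0000 0.0000
116.8384 105.4416 88.5529 63.5262 26.4400 0.0000 0.0000 0.0000 0.0000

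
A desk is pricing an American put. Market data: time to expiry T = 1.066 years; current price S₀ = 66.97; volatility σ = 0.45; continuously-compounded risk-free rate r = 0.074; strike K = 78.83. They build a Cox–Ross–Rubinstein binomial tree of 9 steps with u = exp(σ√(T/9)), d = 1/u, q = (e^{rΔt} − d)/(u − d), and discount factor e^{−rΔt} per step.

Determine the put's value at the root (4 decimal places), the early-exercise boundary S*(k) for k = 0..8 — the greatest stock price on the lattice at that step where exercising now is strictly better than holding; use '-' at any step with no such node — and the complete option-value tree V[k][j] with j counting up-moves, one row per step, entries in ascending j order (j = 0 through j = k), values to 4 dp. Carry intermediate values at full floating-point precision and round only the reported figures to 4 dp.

price = 17.1367
boundary = - - 49.1316 42.0825 49.1316 42.0825 49.1316 57.3615 66.9700
tree:
17.1367
22.9123 11.4256
29.6984 16.2518 6.6011
36.7475 22.3796 10.1576 3.0132
42.7853 29.6984 15.1543 5.1327 0.8584
47.9567 36.7475 21.7461 8.5567 1.6564 0.0420
52.3863 42.7853 29.6984 13.8492 3.1946 0.0831 0.0000
56.1803 47.9567 36.7475 21.4685 6.1574 0.1643 0.0000 0.0000
59.4299 52.3863 42.7853 29.6984 11.8600 0.3248 0.0000 0.0000 0.0000
62.2133 56.1803 47.9567 36.7475 21.4685 0.6420 0.0000 0.0000 0.0000 0.0000

Δt=0.11844, u=1.16751, d=0.85653, q=0.48967, disc=e^(-rΔt)=0.99127
k=9 terminal: V=max(K-S,0) → 62.2133 56.1803 47.9567 36.7475 21.4685 0.6420 0.0000 0.0000 0.0000 0.0000
k=8: j=0 S=19.4001 intr=59.4299 cont=58.7420 V=59.4299[EX]; j=1 S=26.4437 intr=52.3863 cont=51.6983 V=52.3863[EX]; j=2 S=36.0447 intr=42.7853 cont=42.0973 V=42.7853[EX]; j=3 S=49.1316 intr=29.6984 cont=29.0105 V=29.6984[EX]; j=4 S=66.9700 intr=11.8600 cont=11.1721 V=11.8600[EX]; j=5 S=91.2850 intr=0.0000 cont=0.3248 V=0.3248[hold]; j=6 S=124.4281 intr=0.0000 cont=0.0000 V=0.0000[hold]; j=7 S=169.6047 intr=0.0000 cont=0.0000 V=0.0000[hold]; j=8 S=231.1836 intr=0.0000 cont=0.0000 V=0.0000[hold]  S*(8)=66.9700
k=7: j=0 S=22.6497 intr=56.1803 cont=55.4923 V=56.1803[EX]; j=1 S=30.8733 intr=47.9567 cont=47.2688 V=47.9567[EX]; j=2 S=42.0825 intr=36.7475 cont=36.0596 V=36.7475[EX]; j=3 S=57.3615 intr=21.4685 cont=20.7806 V=21.4685[EX]; j=4 S=78.1880 intr=0.6420 cont=6.1574 V=6.1574[hold]; j=5 S=106.5759 intr=0.0000 cont=0.1643 V=0.1643[hold]; j=6 S=145.2708 intr=0.0000 cont=0.0000 V=0.0000[hold]; j=7 S=198.0147 intr=0.0000 cont=0.0000 V=0.0000[hold]  S*(7)=57.3615
k=6: j=0 S=26.4437 intr=52.3863 cont=51.6983 V=52.3863[EX]; j=1 S=36.0447 intr=42.7853 cont=42.0973 V=42.7853[EX]; j=2 S=49.1316 intr=29.6984 cont=29.0105 V=29.6984[EX]; j=3 S=66.9700 intr=11.8600 cont=13.8492 V=13.8492[hold]; j=4 S=91.2850 intr=0.0000 cont=3.1946 V=3.1946[hold]; j=5 S=124.4281 intr=0.0000 cont=0.0831 V=0.0831[hold]; j=6 S=169.6047 intr=0.0000 cont=0.0000 V=0.0000[hold]  S*(6)=49.1316
k=5: j=0 S=30.8733 intr=47.9567 cont=47.2688 V=47.9567[EX]; j=1 S=42.0825 intr=36.7475 cont=36.0596 V=36.7475[EX]; j=2 S=57.3615 intr=21.4685 cont=21.7461 V=21.7461[hold]; j=3 S=78.1880 intr=0.6420 cont=8.5567 V=8.5567[hold]; j=4 S=106.5759 intr=0.0000 cont=1.6564 V=1.6564[hold]; j=5 S=145.2708 intr=0.0000 cont=0.0420 V=0.0420[hold]  S*(5)=42.0825
k=4: j=0 S=36.0447 intr=42.7853 cont=42.0973 V=42.7853[EX]; j=1 S=49.1316 intr=29.6984 cont=29.1452 V=29.6984[EX]; j=2 S=66.9700 intr=11.8600 cont=15.1543 V=15.1543[hold]; j=3 S=91.2850 intr=0.0000 cont=5.1327 V=5.1327[hold]; j=4 S=124.4281 intr=0.0000 cont=0.8584 V=0.8584[hold]  S*(4)=49.1316
k=3: j=0 S=42.0825 intr=36.7475 cont=36.0596 V=36.7475[EX]; j=1 S=57.3615 intr=21.4685 cont=22.3796 V=22.3796[hold]; j=2 S=78.1880 intr=0.6420 cont=10.1576 V=10.1576[hold]; j=3 S=106.5759 intr=0.0000 cont=3.0132 V=3.0132[hold]  S*(3)=42.0825
k=2: j=0 S=49.1316 intr=29.6984 cont=29.4527 V=29.6984[EX]; j=1 S=66.9700 intr=11.8600 cont=16.2518 V=16.2518[hold]; j=2 S=91.2850 intr=0.0000 cont=6.6011 V=6.6011[hold]  S*(2)=49.1316
k=1: j=0 S=57.3615 intr=21.4685 cont=22.9123 V=22.9123[hold]; j=1 S=78.1880 intr=0.6420 cont=11.4256 V=11.4256[hold]  S*(1)=-
k=0: j=0 S=66.9700 intr=11.8600 cont=17.1367 V=17.1367[hold]  S*(0)=-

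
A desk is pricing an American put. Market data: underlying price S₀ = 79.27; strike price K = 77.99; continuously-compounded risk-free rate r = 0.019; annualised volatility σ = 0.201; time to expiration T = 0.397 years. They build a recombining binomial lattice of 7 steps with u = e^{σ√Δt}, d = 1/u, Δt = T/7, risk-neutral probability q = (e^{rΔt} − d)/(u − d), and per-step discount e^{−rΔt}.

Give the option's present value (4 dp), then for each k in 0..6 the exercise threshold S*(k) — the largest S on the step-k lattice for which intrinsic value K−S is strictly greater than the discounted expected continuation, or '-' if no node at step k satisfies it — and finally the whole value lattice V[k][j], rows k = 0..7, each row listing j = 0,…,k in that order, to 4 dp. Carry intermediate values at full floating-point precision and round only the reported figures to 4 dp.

price = 3.2525
boundary = - - - - 65.4567 68.6662 72.0330
tree:
3.2525
4.8028 1.7048
6.8753 2.7348 0.6756
9.4863 4.2718 1.1994 0.1518
12.5333 6.4512 2.0954 0.3034 0.0000
15.5927 9.3238 3.5845 0.6067 0.0000 0.0000
18.5092 12.5333 5.9570 1.2130 0.0000 0.0000 0.0000
21.2893 15.5927 9.3238 2.4251 0.0000 0.0000 0.0000 0.0000

Δt=0.05671, u=1.04903, d=0.95326, q=0.49929, disc=e^(-rΔt)=0.99892
k=7 terminal: V=max(K-S,0) → 21.2893 15.5927 9.3238 2.4251 0.0000 0.0000 0.0000 0.0000
k=6: j=0 S=59.4808 intr=18.5092 cont=18.4252 V=18.5092[EX]; j=1 S=65.4567 intr=12.5333 cont=12.4493 V=12.5333[EX]; j=2 S=72.0330 intr=5.9570 cont=5.8730 V=5.9570[EX]; j=3 S=79.2700 intr=0.0000 cont=1.2130 V=1.2130[hold]; j=4 S=87.2341 intr=0.0000 cont=0.0000 V=0.0000[hold]; j=5 S=95.9983 intr=0.0000 cont=0.0000 V=0.0000[hold]; j=6 S=105.6430 intr=0.0000 cont=0.0000 V=0.0000[hold]  S*(6)=72.0330
k=5: j=0 S=62.3973 intr=15.5927 cont=15.5087 V=15.5927[EX]; j=1 S=68.6662 intr=9.3238 cont=9.2398 V=9.3238[EX]; j=2 S=75.5649 intr=2.4251 cont=3.5845 V=3.5845[hold]; j=3 S=83.1568 intr=0.0000 cont=0.6067 V=0.6067[hold]; j=4 S=91.5113 intr=0.0000 cont=0.0000 V=0.0000[hold]; j=5 S=100.7053 intr=0.0000 cont=0.0000 V=0.0000[hold]  S*(5)=68.6662
k=4: j=0 S=65.4567 intr=12.5333 cont=12.4493 V=12.5333[EX]; j=1 S=72.0330 intr=5.9570 cont=6.4512 V=6.4512[hold]; j=2 S=79.2700 intr=0.0000 cont=2.0954 V=2.0954[hold]; j=3 S=87.2341 intr=0.0000 cont=0.3034 V=0.3034[hold]; j=4 S=95.9983 intr=0.0000 cont=0.0000 V=0.0000[hold]  S*(4)=65.4567
k=3: j=0 S=68.6662 intr=9.3238 cont=9.4863 V=9.4863[hold]; j=1 S=75.5649 intr=2.4251 cont=4.2718 V=4.2718[hold]; j=2 S=83.1568 intr=0.0000 cont=1.1994 V=1.1994[hold]; j=3 S=91.5113 intr=0.0000 cont=0.1518 V=0.1518[hold]  S*(3)=-
k=2: j=0 S=72.0330 intr=5.9570 cont=6.8753 V=6.8753[hold]; j=1 S=79.2700 intr=0.0000 cont=2.7348 V=2.7348[hold]; j=2 S=87.2341 intr=0.0000 cont=0.6756 V=0.6756[hold]  S*(2)=-
k=1: j=0 S=75.5649 intr=2.4251 cont=4.8028 V=4.8028[hold]; j=1 S=83.1568 intr=0.0000 cont=1.7048 V=1.7048[hold]  S*(1)=-
k=0: j=0 S=79.2700 intr=0.0000 cont=3.2525 V=3.2525[hold]  S*(0)=-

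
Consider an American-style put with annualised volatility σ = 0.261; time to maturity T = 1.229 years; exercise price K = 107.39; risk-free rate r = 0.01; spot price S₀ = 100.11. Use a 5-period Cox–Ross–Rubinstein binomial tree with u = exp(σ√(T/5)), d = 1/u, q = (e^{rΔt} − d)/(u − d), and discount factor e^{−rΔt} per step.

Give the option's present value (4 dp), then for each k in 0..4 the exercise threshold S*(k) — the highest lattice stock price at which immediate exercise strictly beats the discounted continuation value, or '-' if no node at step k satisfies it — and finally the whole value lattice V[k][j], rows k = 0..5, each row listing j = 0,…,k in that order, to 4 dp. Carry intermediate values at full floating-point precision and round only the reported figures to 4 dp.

params: Δt=0.24580 u=1.13814 d=0.87862 q=0.47718 e^(-rΔt)=0.99755
t_5 payoffs: 54.9708 39.4876 19.4310 0.0000 0.0000 0.0000
t_4: node(4,0) S=59.6607 payoff=47.7293 vs cont=47.4657 → 47.7293 [stop]  node(4,1) S=77.2828 payoff=30.1072 vs cont=29.8436 → 30.1072 [stop]  node(4,2) S=100.1100 payoff=7.2800 vs cont=10.1340 → 10.1340 [wait]  node(4,3) S=129.6797 payoff=0.0000 vs cont=0.0000 → 0.0000 [wait]  node(4,4) S=167.9836 payoff=0.0000 vs cont=0.0000 → 0.0000 [wait]  ⇒ S*(4)=77.2828
t_3: node(3,0) S=67.9024 payoff=39.4876 vs cont=39.2239 → 39.4876 [stop]  node(3,1) S=87.9590 payoff=19.4310 vs cont=20.5259 → 20.5259 [wait]  node(3,2) S=113.9396 payoff=0.0000 vs cont=5.2853 → 5.2853 [wait]  node(3,3) S=147.5943 payoff=0.0000 vs cont=0.0000 → 0.0000 [wait]  ⇒ S*(3)=67.9024
t_2: node(2,0) S=77.2828 payoff=30.1072 vs cont=30.3647 → 30.3647 [wait]  node(2,1) S=100.1100 payoff=7.2800 vs cont=13.2209 → 13.2209 [wait]  node(2,2) S=129.6797 payoff=0.0000 vs cont=2.7565 → 2.7565 [wait]  ⇒ S*(2)=-
t_1: node(1,0) S=87.9590 payoff=19.4310 vs cont=22.1296 → 22.1296 [wait]  node(1,1) S=113.9396 payoff=0.0000 vs cont=8.2073 → 8.2073 [wait]  ⇒ S*(1)=-
t_0: node(0,0) S=100.1100 payoff=7.2800 vs cont=15.4482 → 15.4482 [wait]  ⇒ S*(0)=-

price = 15.4482
boundary = - - - 67.9024 77.2828
tree:
15.4482
22.1296 8.2073
30.3647 13.2209 2.7565
39.4876 20.5259 5.2853 0.0000
47.7293 30.1072 10.1340 0.0000 0.0000
54.9708 39.4876 19.4310 0.0000 0.0000 0.0000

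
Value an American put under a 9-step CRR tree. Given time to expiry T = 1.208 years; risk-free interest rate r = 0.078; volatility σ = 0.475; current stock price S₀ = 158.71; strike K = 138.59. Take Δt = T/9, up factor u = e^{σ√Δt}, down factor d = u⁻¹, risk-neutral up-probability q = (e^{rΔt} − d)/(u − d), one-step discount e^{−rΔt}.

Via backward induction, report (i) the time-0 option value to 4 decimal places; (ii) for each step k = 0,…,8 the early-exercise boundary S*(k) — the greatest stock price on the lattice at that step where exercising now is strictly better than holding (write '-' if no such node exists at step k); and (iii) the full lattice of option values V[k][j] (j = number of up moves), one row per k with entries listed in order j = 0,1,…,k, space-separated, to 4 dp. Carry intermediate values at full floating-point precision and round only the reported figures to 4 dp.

params: Δt=0.13422 u=1.19008 d=0.84028 q=0.48669 e^(-rΔt)=0.98959
t_9 payoffs: 105.4456 91.6477 72.1057 44.4286 5.2295 0.0000 0.0000 0.0000 0.0000 0.0000
t_8: node(8,0) S=39.4446 payoff=99.1454 vs cont=97.7020 → 99.1454 [stop]  node(8,1) S=55.8653 payoff=82.7247 vs cont=81.2814 → 82.7247 [stop]  node(8,2) S=79.1218 payoff=59.4682 vs cont=58.0249 → 59.4682 [stop]  node(8,3) S=112.0599 payoff=26.5301 vs cont=25.0868 → 26.5301 [stop]  node(8,4) S=158.7100 payoff=0.0000 vs cont=2.6564 → 2.6564 [wait]  node(8,5) S=224.7804 payoff=0.0000 vs cont=0.0000 → 0.0000 [wait]  node(8,6) S=318.3557 payoff=0.0000 vs cont=0.0000 → 0.0000 [wait]  node(8,7) S=450.8860 payoff=0.0000 vs cont=0.0000 → 0.0000 [wait]  node(8,8) S=638.5883 payoff=0.0000 vs cont=0.0000 → 0.0000 [wait]  ⇒ S*(8)=112.0599
t_7: node(7,0) S=46.9423 payoff=91.6477 vs cont=90.2043 → 91.6477 [stop]  node(7,1) S=66.4843 payoff=72.1057 vs cont=70.6624 → 72.1057 [stop]  node(7,2) S=94.1614 payoff=44.4286 vs cont=42.9852 → 44.4286 [stop]  node(7,3) S=133.3605 payoff=5.2295 vs cont=14.7557 → 14.7557 [wait]  node(7,4) S=188.8780 payoff=0.0000 vs cont=1.3494 → 1.3494 [wait]  node(7,5) S=267.5072 payoff=0.0000 vs cont=0.0000 → 0.0000 [wait]  node(7,6) S=378.8696 payoff=0.0000 vs cont=0.0000 → 0.0000 [wait]  node(7,7) S=536.5916 payoff=0.0000 vs cont=0.0000 → 0.0000 [wait]  ⇒ S*(7)=94.1614
t_6: node(6,0) S=55.8653 payoff=82.7247 vs cont=81.2814 → 82.7247 [stop]  node(6,1) S=79.1218 payoff=59.4682 vs cont=58.0249 → 59.4682 [stop]  node(6,2) S=112.0599 payoff=26.5301 vs cont=29.6748 → 29.6748 [wait]  node(6,3) S=158.7100 payoff=0.0000 vs cont=8.1453 → 8.1453 [wait]  node(6,4) S=224.7804 payoff=0.0000 vs cont=0.6854 → 0.6854 [wait]  node(6,5) S=318.3557 payoff=0.0000 vs cont=0.0000 → 0.0000 [wait]  node(6,6) S=450.8860 payoff=0.0000 vs cont=0.0000 → 0.0000 [wait]  ⇒ S*(6)=79.1218
t_5: node(5,0) S=66.4843 payoff=72.1057 vs cont=70.6624 → 72.1057 [stop]  node(5,1) S=94.1614 payoff=44.4286 vs cont=44.4997 → 44.4997 [wait]  node(5,2) S=133.3605 payoff=5.2295 vs cont=18.9966 → 18.9966 [wait]  node(5,3) S=188.8780 payoff=0.0000 vs cont=4.4676 → 4.4676 [wait]  node(5,4) S=267.5072 payoff=0.0000 vs cont=0.3482 → 0.3482 [wait]  node(5,5) S=378.8696 payoff=0.0000 vs cont=0.0000 → 0.0000 [wait]  ⇒ S*(5)=66.4843
t_4: node(4,0) S=79.1218 payoff=59.4682 vs cont=58.0591 → 59.4682 [stop]  node(4,1) S=112.0599 payoff=26.5301 vs cont=31.7534 → 31.7534 [wait]  node(4,2) S=158.7100 payoff=0.0000 vs cont=11.8013 → 11.8013 [wait]  node(4,3) S=224.7804 payoff=0.0000 vs cont=2.4371 → 2.4371 [wait]  node(4,4) S=318.3557 payoff=0.0000 vs cont=0.1769 → 0.1769 [wait]  ⇒ S*(4)=79.1218
t_3: node(3,0) S=94.1614 payoff=44.4286 vs cont=45.5009 → 45.5009 [wait]  node(3,1) S=133.3605 payoff=5.2295 vs cont=21.8134 → 21.8134 [wait]  node(3,2) S=188.8780 payoff=0.0000 vs cont=7.1684 → 7.1684 [wait]  node(3,3) S=267.5072 payoff=0.0000 vs cont=1.3231 → 1.3231 [wait]  ⇒ S*(3)=-
t_2: node(2,0) S=112.0599 payoff=26.5301 vs cont=33.6186 → 33.6186 [wait]  node(2,1) S=158.7100 payoff=0.0000 vs cont=14.5329 → 14.5329 [wait]  node(2,2) S=224.7804 payoff=0.0000 vs cont=4.2785 → 4.2785 [wait]  ⇒ S*(2)=-
t_1: node(1,0) S=133.3605 payoff=5.2295 vs cont=24.0764 → 24.0764 [wait]  node(1,1) S=188.8780 payoff=0.0000 vs cont=9.4428 → 9.4428 [wait]  ⇒ S*(1)=-
t_0: node(0,0) S=158.7100 payoff=0.0000 vs cont=16.7778 → 16.7778 [wait]  ⇒ S*(0)=-

price = 16.7778
boundary = - - - - 79.1218 66.4843 79.1218 94.1614 112.0599
tree:
16.7778
24.0764 9.4428
33.6186 14.5329 4.2785
45.5009 21.8134 7.1684 1.3231
59.4682 31.7534 11.8013 2.4371 0.1769
72.1057 44.4997 18.9966 4.4676 0.3482 0.0000
82.7247 59.4682 29.6748 8.1453 0.6854 0.0000 0.0000
91.6477 72.1057 44.4286 14.7557 1.3494 0.0000 0.0000 0.0000
99.1454 82.7247 59.4682 26.5301 2.6564 0.0000 0.0000 0.0000 0.0000
105.4456 91.6477 72.1057 44.4286 5.2295 0.0000 0.0000 0.0000 0.0000 0.0000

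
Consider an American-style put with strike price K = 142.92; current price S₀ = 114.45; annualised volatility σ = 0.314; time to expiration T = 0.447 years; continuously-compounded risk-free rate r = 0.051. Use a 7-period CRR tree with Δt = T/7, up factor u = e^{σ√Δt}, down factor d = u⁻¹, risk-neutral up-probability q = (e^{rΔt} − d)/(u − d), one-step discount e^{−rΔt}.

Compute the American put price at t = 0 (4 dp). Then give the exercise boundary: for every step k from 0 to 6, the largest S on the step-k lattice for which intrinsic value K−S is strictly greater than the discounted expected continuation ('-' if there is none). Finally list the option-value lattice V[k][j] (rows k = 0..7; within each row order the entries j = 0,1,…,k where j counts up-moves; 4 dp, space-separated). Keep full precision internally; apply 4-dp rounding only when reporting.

price = 28.9629
boundary = - 105.7196 97.6552 105.7196 114.4500 123.9014 114.4500
tree:
28.9629
37.2004 20.9374
45.2648 28.5279 13.5048
52.7141 37.2004 20.0657 7.0504
59.5951 45.2648 28.4700 11.8159 2.3442
65.9512 52.7141 37.2004 19.0186 4.7104 0.0000
71.8225 59.5951 45.2648 28.4700 9.4650 0.0000 0.0000
77.2459 65.9512 52.7141 37.2004 19.0186 0.0000 0.0000 0.0000

Δt=0.06386  u=1.08258  d=0.92372  q=0.50071  discount=0.99675
step 7 (expiry): payoffs max(K−S,0) = 77.2459 65.9512 52.7141 37.2004 19.0186 0.0000 0.0000 0.0000
step 6: (k=6,j=0): S=71.0975, (K−S)⁺=71.8225, hold=71.3578 ⇒ V=71.8225 exercise | (k=6,j=1): S=83.3249, (K−S)⁺=59.5951, hold=59.1304 ⇒ V=59.5951 exercise | (k=6,j=2): S=97.6552, (K−S)⁺=45.2648, hold=44.8001 ⇒ V=45.2648 exercise | (k=6,j=3): S=114.4500, (K−S)⁺=28.4700, hold=28.0053 ⇒ V=28.4700 exercise | (k=6,j=4): S=134.1332, (K−S)⁺=8.7868, hold=9.4650 ⇒ V=9.4650 continue | (k=6,j=5): S=157.2016, (K−S)⁺=0.0000, hold=0.0000 ⇒ V=0.0000 continue | (k=6,j=6): S=184.2372, (K−S)⁺=0.0000, hold=0.0000 ⇒ V=0.0000 continue  boundary S*=114.4500
step 5: (k=5,j=0): S=76.9688, (K−S)⁺=65.9512, hold=65.4866 ⇒ V=65.9512 exercise | (k=5,j=1): S=90.2059, (K−S)⁺=52.7141, hold=52.2494 ⇒ V=52.7141 exercise | (k=5,j=2): S=105.7196, (K−S)⁺=37.2004, hold=36.7357 ⇒ V=37.2004 exercise | (k=5,j=3): S=123.9014, (K−S)⁺=19.0186, hold=18.8924 ⇒ V=19.0186 exercise | (k=5,j=4): S=145.2100, (K−S)⁺=0.0000, hold=4.7104 ⇒ V=4.7104 continue | (k=5,j=5): S=170.1834, (K−S)⁺=0.0000, hold=0.0000 ⇒ V=0.0000 continue  boundary S*=123.9014
step 4: (k=4,j=0): S=83.3249, (K−S)⁺=59.5951, hold=59.1304 ⇒ V=59.5951 exercise | (k=4,j=1): S=97.6552, (K−S)⁺=45.2648, hold=44.8001 ⇒ V=45.2648 exercise | (k=4,j=2): S=114.4500, (K−S)⁺=28.4700, hold=28.0053 ⇒ V=28.4700 exercise | (k=4,j=3): S=134.1332, (K−S)⁺=8.7868, hold=11.8159 ⇒ V=11.8159 continue | (k=4,j=4): S=157.2016, (K−S)⁺=0.0000, hold=2.3442 ⇒ V=2.3442 continue  boundary S*=114.4500
step 3: (k=3,j=0): S=90.2059, (K−S)⁺=52.7141, hold=52.2494 ⇒ V=52.7141 exercise | (k=3,j=1): S=105.7196, (K−S)⁺=37.2004, hold=36.7357 ⇒ V=37.2004 exercise | (k=3,j=2): S=123.9014, (K−S)⁺=19.0186, hold=20.0657 ⇒ V=20.0657 continue | (k=3,j=3): S=145.2100, (K−S)⁺=0.0000, hold=7.0504 ⇒ V=7.0504 continue  boundary S*=105.7196
step 2: (k=2,j=0): S=97.6552, (K−S)⁺=45.2648, hold=44.8001 ⇒ V=45.2648 exercise | (k=2,j=1): S=114.4500, (K−S)⁺=28.4700, hold=28.5279 ⇒ V=28.5279 continue | (k=2,j=2): S=134.1332, (K−S)⁺=8.7868, hold=13.5048 ⇒ V=13.5048 continue  boundary S*=97.6552
step 1: (k=1,j=0): S=105.7196, (K−S)⁺=37.2004, hold=36.7646 ⇒ V=37.2004 exercise | (k=1,j=1): S=123.9014, (K−S)⁺=19.0186, hold=20.9374 ⇒ V=20.9374 continue  boundary S*=105.7196
step 0: (k=0,j=0): S=114.4500, (K−S)⁺=28.4700, hold=28.9629 ⇒ V=28.9629 continue  boundary S*=-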